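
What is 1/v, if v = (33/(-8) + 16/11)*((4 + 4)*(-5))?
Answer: 11/1175 ≈ 0.0093617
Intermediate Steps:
v = 1175/11 (v = (33*(-1/8) + 16*(1/11))*(8*(-5)) = (-33/8 + 16/11)*(-40) = -235/88*(-40) = 1175/11 ≈ 106.82)
1/v = 1/(1175/11) = 11/1175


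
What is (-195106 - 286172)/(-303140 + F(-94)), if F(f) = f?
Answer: 80213/50539 ≈ 1.5872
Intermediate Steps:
(-195106 - 286172)/(-303140 + F(-94)) = (-195106 - 286172)/(-303140 - 94) = -481278/(-303234) = -481278*(-1/303234) = 80213/50539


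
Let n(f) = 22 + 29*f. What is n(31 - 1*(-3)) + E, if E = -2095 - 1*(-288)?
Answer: -799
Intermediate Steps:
E = -1807 (E = -2095 + 288 = -1807)
n(31 - 1*(-3)) + E = (22 + 29*(31 - 1*(-3))) - 1807 = (22 + 29*(31 + 3)) - 1807 = (22 + 29*34) - 1807 = (22 + 986) - 1807 = 1008 - 1807 = -799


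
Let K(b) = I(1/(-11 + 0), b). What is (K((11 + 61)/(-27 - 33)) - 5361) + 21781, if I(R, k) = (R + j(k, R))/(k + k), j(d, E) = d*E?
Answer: 2167439/132 ≈ 16420.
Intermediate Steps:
j(d, E) = E*d
I(R, k) = (R + R*k)/(2*k) (I(R, k) = (R + R*k)/(k + k) = (R + R*k)/((2*k)) = (R + R*k)*(1/(2*k)) = (R + R*k)/(2*k))
K(b) = -(1 + b)/(22*b) (K(b) = (1 + b)/(2*(-11 + 0)*b) = (1/2)*(1 + b)/(-11*b) = (1/2)*(-1/11)*(1 + b)/b = -(1 + b)/(22*b))
(K((11 + 61)/(-27 - 33)) - 5361) + 21781 = ((-1 - (11 + 61)/(-27 - 33))/(22*(((11 + 61)/(-27 - 33)))) - 5361) + 21781 = ((-1 - 72/(-60))/(22*((72/(-60)))) - 5361) + 21781 = ((-1 - 72*(-1)/60)/(22*((72*(-1/60)))) - 5361) + 21781 = ((-1 - 1*(-6/5))/(22*(-6/5)) - 5361) + 21781 = ((1/22)*(-5/6)*(-1 + 6/5) - 5361) + 21781 = ((1/22)*(-5/6)*(1/5) - 5361) + 21781 = (-1/132 - 5361) + 21781 = -707653/132 + 21781 = 2167439/132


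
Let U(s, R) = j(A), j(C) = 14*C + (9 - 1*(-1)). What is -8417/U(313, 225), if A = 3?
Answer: -8417/52 ≈ -161.87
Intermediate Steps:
j(C) = 10 + 14*C (j(C) = 14*C + (9 + 1) = 14*C + 10 = 10 + 14*C)
U(s, R) = 52 (U(s, R) = 10 + 14*3 = 10 + 42 = 52)
-8417/U(313, 225) = -8417/52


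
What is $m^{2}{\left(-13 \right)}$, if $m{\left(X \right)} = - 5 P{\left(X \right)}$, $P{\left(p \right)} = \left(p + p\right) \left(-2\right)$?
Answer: $67600$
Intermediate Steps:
$P{\left(p \right)} = - 4 p$ ($P{\left(p \right)} = 2 p \left(-2\right) = - 4 p$)
$m{\left(X \right)} = 20 X$ ($m{\left(X \right)} = - 5 \left(- 4 X\right) = 20 X$)
$m^{2}{\left(-13 \right)} = \left(20 \left(-13\right)\right)^{2} = \left(-260\right)^{2} = 67600$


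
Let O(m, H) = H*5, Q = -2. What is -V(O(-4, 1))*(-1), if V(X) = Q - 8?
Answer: -10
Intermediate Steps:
O(m, H) = 5*H
V(X) = -10 (V(X) = -2 - 8 = -10)
-V(O(-4, 1))*(-1) = -(-10)*(-1) = -1*10 = -10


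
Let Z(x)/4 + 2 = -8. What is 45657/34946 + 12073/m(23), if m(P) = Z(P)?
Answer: -210038389/698920 ≈ -300.52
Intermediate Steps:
Z(x) = -40 (Z(x) = -8 + 4*(-8) = -8 - 32 = -40)
m(P) = -40
45657/34946 + 12073/m(23) = 45657/34946 + 12073/(-40) = 45657*(1/34946) + 12073*(-1/40) = 45657/34946 - 12073/40 = -210038389/698920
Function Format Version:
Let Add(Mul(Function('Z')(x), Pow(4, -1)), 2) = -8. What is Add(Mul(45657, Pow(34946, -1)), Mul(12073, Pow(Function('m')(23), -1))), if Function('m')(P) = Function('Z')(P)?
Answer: Rational(-210038389, 698920) ≈ -300.52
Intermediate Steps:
Function('Z')(x) = -40 (Function('Z')(x) = Add(-8, Mul(4, -8)) = Add(-8, -32) = -40)
Function('m')(P) = -40
Add(Mul(45657, Pow(34946, -1)), Mul(12073, Pow(Function('m')(23), -1))) = Add(Mul(45657, Pow(34946, -1)), Mul(12073, Pow(-40, -1))) = Add(Mul(45657, Rational(1, 34946)), Mul(12073, Rational(-1, 40))) = Add(Rational(45657, 34946), Rational(-12073, 40)) = Rational(-210038389, 698920)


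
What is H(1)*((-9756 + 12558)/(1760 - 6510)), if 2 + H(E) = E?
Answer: 1401/2375 ≈ 0.58989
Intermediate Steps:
H(E) = -2 + E
H(1)*((-9756 + 12558)/(1760 - 6510)) = (-2 + 1)*((-9756 + 12558)/(1760 - 6510)) = -2802/(-4750) = -2802*(-1)/4750 = -1*(-1401/2375) = 1401/2375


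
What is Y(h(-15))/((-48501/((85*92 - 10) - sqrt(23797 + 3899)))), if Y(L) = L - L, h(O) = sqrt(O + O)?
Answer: 0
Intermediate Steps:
h(O) = sqrt(2)*sqrt(O) (h(O) = sqrt(2*O) = sqrt(2)*sqrt(O))
Y(L) = 0
Y(h(-15))/((-48501/((85*92 - 10) - sqrt(23797 + 3899)))) = 0/((-48501/((85*92 - 10) - sqrt(23797 + 3899)))) = 0/((-48501/((7820 - 10) - sqrt(27696)))) = 0/((-48501/(7810 - 4*sqrt(1731)))) = 0*(-7810/48501 + 4*sqrt(1731)/48501) = 0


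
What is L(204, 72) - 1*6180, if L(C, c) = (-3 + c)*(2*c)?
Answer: 3756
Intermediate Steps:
L(C, c) = 2*c*(-3 + c)
L(204, 72) - 1*6180 = 2*72*(-3 + 72) - 1*6180 = 2*72*69 - 6180 = 9936 - 6180 = 3756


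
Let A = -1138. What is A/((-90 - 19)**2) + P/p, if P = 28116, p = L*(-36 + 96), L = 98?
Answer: 27279563/5821690 ≈ 4.6859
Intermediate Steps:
p = 5880 (p = 98*(-36 + 96) = 98*60 = 5880)
A/((-90 - 19)**2) + P/p = -1138/(-90 - 19)**2 + 28116/5880 = -1138/((-109)**2) + 28116*(1/5880) = -1138/11881 + 2343/490 = 27279563/5821690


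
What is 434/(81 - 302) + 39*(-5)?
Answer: -43529/221 ≈ -196.96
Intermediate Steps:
434/(81 - 302) + 39*(-5) = 434/(-221) - 195 = 434*(-1/221) - 195 = -434/221 - 195 = -43529/221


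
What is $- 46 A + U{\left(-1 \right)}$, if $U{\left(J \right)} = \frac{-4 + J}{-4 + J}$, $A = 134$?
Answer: $-6163$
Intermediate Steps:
$U{\left(J \right)} = 1$
$- 46 A + U{\left(-1 \right)} = \left(-46\right) 134 + 1 = -6164 + 1 = -6163$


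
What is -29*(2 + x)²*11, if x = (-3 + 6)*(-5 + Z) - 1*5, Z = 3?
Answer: -25839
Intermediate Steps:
x = -11 (x = (-3 + 6)*(-5 + 3) - 1*5 = 3*(-2) - 5 = -6 - 5 = -11)
-29*(2 + x)²*11 = -29*(2 - 11)²*11 = -29*(-9)²*11 = -29*81*11 = -2349*11 = -25839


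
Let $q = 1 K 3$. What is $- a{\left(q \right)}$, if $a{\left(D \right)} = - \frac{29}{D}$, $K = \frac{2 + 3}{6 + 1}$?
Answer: $\frac{203}{15} \approx 13.533$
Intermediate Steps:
$K = \frac{5}{7} \approx 0.71429$
$q = \frac{15}{7}$ ($q = 1 \cdot \frac{5}{7} \cdot 3 = \frac{5}{7} \cdot 3 = \frac{15}{7} \approx 2.1429$)
$- a{\left(q \right)} = - \frac{-29}{\frac{15}{7}} = - \frac{\left(-29\right) 7}{15} = \left(-1\right) \left(- \frac{203}{15}\right) = \frac{203}{15}$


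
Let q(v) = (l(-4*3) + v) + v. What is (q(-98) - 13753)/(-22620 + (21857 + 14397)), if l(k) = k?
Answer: -13961/13634 ≈ -1.0240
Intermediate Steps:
q(v) = -12 + 2*v (q(v) = (-4*3 + v) + v = (-12 + v) + v = -12 + 2*v)
(q(-98) - 13753)/(-22620 + (21857 + 14397)) = ((-12 + 2*(-98)) - 13753)/(-22620 + (21857 + 14397)) = ((-12 - 196) - 13753)/(-22620 + 36254) = (-208 - 13753)/13634 = -13961*1/13634 = -13961/13634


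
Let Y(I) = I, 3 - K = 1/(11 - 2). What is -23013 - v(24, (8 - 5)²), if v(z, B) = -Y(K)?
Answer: -207091/9 ≈ -23010.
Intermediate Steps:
K = 26/9 (K = 3 - 1/(11 - 2) = 3 - 1/9 = 3 - 1*⅑ = 3 - ⅑ = 26/9 ≈ 2.8889)
v(z, B) = -26/9 (v(z, B) = -1*26/9 = -26/9)
-23013 - v(24, (8 - 5)²) = -23013 - 1*(-26/9) = -23013 + 26/9 = -207091/9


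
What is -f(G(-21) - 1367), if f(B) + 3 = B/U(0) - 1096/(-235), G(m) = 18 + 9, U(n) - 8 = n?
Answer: 77943/470 ≈ 165.84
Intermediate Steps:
U(n) = 8 + n
G(m) = 27
f(B) = 391/235 + B/8 (f(B) = -3 + (B/(8 + 0) - 1096/(-235)) = -3 + (B/8 - 1096*(-1/235)) = -3 + (B*(1/8) + 1096/235) = -3 + (B/8 + 1096/235) = -3 + (1096/235 + B/8) = 391/235 + B/8)
-f(G(-21) - 1367) = -(391/235 + (27 - 1367)/8) = -(391/235 + (1/8)*(-1340)) = -(391/235 - 335/2) = -1*(-77943/470) = 77943/470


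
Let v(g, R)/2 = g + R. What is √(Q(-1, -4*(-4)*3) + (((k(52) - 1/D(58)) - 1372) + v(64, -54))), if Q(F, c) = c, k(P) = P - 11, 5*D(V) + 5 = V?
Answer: 8*I*√55438/53 ≈ 35.54*I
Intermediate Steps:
D(V) = -1 + V/5
k(P) = -11 + P
v(g, R) = 2*R + 2*g (v(g, R) = 2*(g + R) = 2*(R + g) = 2*R + 2*g)
√(Q(-1, -4*(-4)*3) + (((k(52) - 1/D(58)) - 1372) + v(64, -54))) = √(-4*(-4)*3 + ((((-11 + 52) - 1/(-1 + (⅕)*58)) - 1372) + (2*(-54) + 2*64))) = √(16*3 + (((41 - 1/(-1 + 58/5)) - 1372) + (-108 + 128))) = √(48 + (((41 - 1/53/5) - 1372) + 20)) = √(48 + (((41 - 1*5/53) - 1372) + 20)) = √(48 + (((41 - 5/53) - 1372) + 20)) = √(48 + ((2168/53 - 1372) + 20)) = √(48 + (-70548/53 + 20)) = √(48 - 69488/53) = √(-66944/53) = 8*I*√55438/53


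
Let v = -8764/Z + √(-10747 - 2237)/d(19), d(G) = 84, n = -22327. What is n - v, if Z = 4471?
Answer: -99815253/4471 - I*√3246/42 ≈ -22325.0 - 1.3565*I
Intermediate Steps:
v = -8764/4471 + I*√3246/42 (v = -8764/4471 + √(-10747 - 2237)/84 = -8764*1/4471 + √(-12984)*(1/84) = -8764/4471 + (2*I*√3246)*(1/84) = -8764/4471 + I*√3246/42 ≈ -1.9602 + 1.3565*I)
n - v = -22327 - (-8764/4471 + I*√3246/42) = -22327 + (8764/4471 - I*√3246/42) = -99815253/4471 - I*√3246/42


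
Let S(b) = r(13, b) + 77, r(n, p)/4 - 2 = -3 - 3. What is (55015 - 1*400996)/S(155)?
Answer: -345981/61 ≈ -5671.8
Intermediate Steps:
r(n, p) = -16 (r(n, p) = 8 + 4*(-3 - 3) = 8 + 4*(-6) = 8 - 24 = -16)
S(b) = 61 (S(b) = -16 + 77 = 61)
(55015 - 1*400996)/S(155) = (55015 - 1*400996)/61 = (55015 - 400996)*(1/61) = -345981*1/61 = -345981/61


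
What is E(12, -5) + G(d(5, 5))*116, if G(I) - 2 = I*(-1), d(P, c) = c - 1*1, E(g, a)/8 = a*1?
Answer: -272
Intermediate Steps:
E(g, a) = 8*a (E(g, a) = 8*(a*1) = 8*a)
d(P, c) = -1 + c (d(P, c) = c - 1 = -1 + c)
G(I) = 2 - I (G(I) = 2 + I*(-1) = 2 - I)
E(12, -5) + G(d(5, 5))*116 = 8*(-5) + (2 - (-1 + 5))*116 = -40 + (2 - 1*4)*116 = -40 + (2 - 4)*116 = -40 - 2*116 = -40 - 232 = -272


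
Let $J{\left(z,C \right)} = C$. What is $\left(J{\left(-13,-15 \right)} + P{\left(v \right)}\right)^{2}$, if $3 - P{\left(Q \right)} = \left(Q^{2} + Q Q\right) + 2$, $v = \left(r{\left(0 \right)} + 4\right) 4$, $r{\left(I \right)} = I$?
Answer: $276676$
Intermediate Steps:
$v = 16$ ($v = \left(0 + 4\right) 4 = 4 \cdot 4 = 16$)
$P{\left(Q \right)} = 1 - 2 Q^{2}$ ($P{\left(Q \right)} = 3 - \left(\left(Q^{2} + Q Q\right) + 2\right) = 3 - \left(\left(Q^{2} + Q^{2}\right) + 2\right) = 3 - \left(2 Q^{2} + 2\right) = 3 - \left(2 + 2 Q^{2}\right) = 1 - 2 Q^{2}$)
$\left(J{\left(-13,-15 \right)} + P{\left(v \right)}\right)^{2} = \left(-15 + \left(1 - 2 \cdot 16^{2}\right)\right)^{2} = \left(-15 + \left(1 - 512\right)\right)^{2} = \left(-15 - 511\right)^{2} = \left(-526\right)^{2} = 276676$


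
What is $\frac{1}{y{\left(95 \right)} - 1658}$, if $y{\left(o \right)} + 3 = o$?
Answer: $- \frac{1}{1566} \approx -0.00063857$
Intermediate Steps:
$y{\left(o \right)} = -3 + o$
$\frac{1}{y{\left(95 \right)} - 1658} = \frac{1}{\left(-3 + 95\right) - 1658} = \frac{1}{92 - 1658} = \frac{1}{-1566} = - \frac{1}{1566}$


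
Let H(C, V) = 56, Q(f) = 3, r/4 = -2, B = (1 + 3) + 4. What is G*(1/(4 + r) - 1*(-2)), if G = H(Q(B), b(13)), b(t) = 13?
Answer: 98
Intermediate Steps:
B = 8 (B = 4 + 4 = 8)
r = -8 (r = 4*(-2) = -8)
G = 56
G*(1/(4 + r) - 1*(-2)) = 56*(1/(4 - 8) - 1*(-2)) = 56*(1/(-4) + 2) = 56*(-1/4 + 2) = 56*(7/4) = 98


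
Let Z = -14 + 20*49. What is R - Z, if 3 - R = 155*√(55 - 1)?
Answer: -963 - 465*√6 ≈ -2102.0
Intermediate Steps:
Z = 966 (Z = -14 + 980 = 966)
R = 3 - 465*√6 (R = 3 - 155*√(55 - 1) = 3 - 155*√54 = 3 - 155*3*√6 = 3 - 465*√6 ≈ -1136.0)
R - Z = (3 - 465*√6) - 1*966 = (3 - 465*√6) - 966 = -963 - 465*√6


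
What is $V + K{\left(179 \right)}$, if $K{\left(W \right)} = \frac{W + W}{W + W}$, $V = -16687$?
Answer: $-16686$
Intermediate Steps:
$K{\left(W \right)} = 1$ ($K{\left(W \right)} = \frac{2 W}{2 W} = 2 W \frac{1}{2 W} = 1$)
$V + K{\left(179 \right)} = -16687 + 1 = -16686$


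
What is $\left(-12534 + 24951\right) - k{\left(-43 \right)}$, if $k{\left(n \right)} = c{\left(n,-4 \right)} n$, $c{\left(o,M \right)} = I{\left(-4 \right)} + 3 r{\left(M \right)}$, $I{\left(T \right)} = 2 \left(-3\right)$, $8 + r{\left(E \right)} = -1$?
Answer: $10998$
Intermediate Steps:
$r{\left(E \right)} = -9$ ($r{\left(E \right)} = -8 - 1 = -9$)
$I{\left(T \right)} = -6$
$c{\left(o,M \right)} = -33$ ($c{\left(o,M \right)} = -6 + 3 \left(-9\right) = -6 - 27 = -33$)
$k{\left(n \right)} = - 33 n$
$\left(-12534 + 24951\right) - k{\left(-43 \right)} = \left(-12534 + 24951\right) - \left(-33\right) \left(-43\right) = 12417 - 1419 = 10998$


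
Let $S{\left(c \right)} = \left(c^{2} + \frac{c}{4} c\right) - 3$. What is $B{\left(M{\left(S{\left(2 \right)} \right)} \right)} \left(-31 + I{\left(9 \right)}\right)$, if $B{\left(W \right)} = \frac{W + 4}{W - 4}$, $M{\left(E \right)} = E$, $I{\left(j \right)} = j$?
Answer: $66$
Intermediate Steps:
$S{\left(c \right)} = -3 + \frac{5 c^{2}}{4}$ ($S{\left(c \right)} = \left(c^{2} + c \frac{1}{4} c\right) - 3 = \left(c^{2} + \frac{c}{4} c\right) - 3 = \left(c^{2} + \frac{c^{2}}{4}\right) - 3 = \frac{5 c^{2}}{4} - 3 = -3 + \frac{5 c^{2}}{4}$)
$B{\left(W \right)} = \frac{4 + W}{-4 + W}$
$B{\left(M{\left(S{\left(2 \right)} \right)} \right)} \left(-31 + I{\left(9 \right)}\right) = \frac{4 - \left(3 - \frac{5 \cdot 2^{2}}{4}\right)}{-4 - \left(3 - \frac{5 \cdot 2^{2}}{4}\right)} \left(-31 + 9\right) = \frac{4 + \left(-3 + \frac{5}{4} \cdot 4\right)}{-4 + \left(-3 + \frac{5}{4} \cdot 4\right)} \left(-22\right) = \frac{4 + \left(-3 + 5\right)}{-4 + \left(-3 + 5\right)} \left(-22\right) = \frac{4 + 2}{-4 + 2} \left(-22\right) = \frac{1}{-2} \cdot 6 \left(-22\right) = \left(- \frac{1}{2}\right) 6 \left(-22\right) = \left(-3\right) \left(-22\right) = 66$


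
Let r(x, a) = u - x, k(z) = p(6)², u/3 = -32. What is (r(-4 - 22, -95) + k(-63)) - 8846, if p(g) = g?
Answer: -8880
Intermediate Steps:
u = -96 (u = 3*(-32) = -96)
k(z) = 36 (k(z) = 6² = 36)
r(x, a) = -96 - x
(r(-4 - 22, -95) + k(-63)) - 8846 = ((-96 - (-4 - 22)) + 36) - 8846 = ((-96 - 1*(-26)) + 36) - 8846 = ((-96 + 26) + 36) - 8846 = (-70 + 36) - 8846 = -34 - 8846 = -8880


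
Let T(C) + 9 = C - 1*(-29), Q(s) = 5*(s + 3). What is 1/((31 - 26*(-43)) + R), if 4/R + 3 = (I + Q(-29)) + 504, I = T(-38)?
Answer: 353/405601 ≈ 0.00087031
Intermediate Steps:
Q(s) = 15 + 5*s (Q(s) = 5*(3 + s) = 15 + 5*s)
T(C) = 20 + C (T(C) = -9 + (C - 1*(-29)) = -9 + (C + 29) = -9 + (29 + C) = 20 + C)
I = -18 (I = 20 - 38 = -18)
R = 4/353 (R = 4/(-3 + ((-18 + (15 + 5*(-29))) + 504)) = 4/(-3 + ((-18 + (15 - 145)) + 504)) = 4/(-3 + ((-18 - 130) + 504)) = 4/(-3 + (-148 + 504)) = 4/(-3 + 356) = 4/353 ≈ 0.011331)
1/((31 - 26*(-43)) + R) = 1/((31 - 26*(-43)) + 4/353) = 1/((31 + 1118) + 4/353) = 1/(1149 + 4/353) = 1/(405601/353) = 353/405601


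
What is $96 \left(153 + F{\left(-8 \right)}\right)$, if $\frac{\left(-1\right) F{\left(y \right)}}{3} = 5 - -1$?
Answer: $12960$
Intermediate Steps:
$F{\left(y \right)} = -18$ ($F{\left(y \right)} = - 3 \left(5 - -1\right) = - 3 \left(5 + 1\right) = \left(-3\right) 6 = -18$)
$96 \left(153 + F{\left(-8 \right)}\right) = 96 \left(153 - 18\right) = 96 \cdot 135 = 12960$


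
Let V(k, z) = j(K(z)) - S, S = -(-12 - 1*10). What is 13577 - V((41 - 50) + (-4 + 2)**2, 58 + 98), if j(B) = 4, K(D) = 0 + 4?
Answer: 13595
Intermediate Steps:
K(D) = 4
S = 22 (S = -(-12 - 10) = -1*(-22) = 22)
V(k, z) = -18 (V(k, z) = 4 - 1*22 = 4 - 22 = -18)
13577 - V((41 - 50) + (-4 + 2)**2, 58 + 98) = 13577 - 1*(-18) = 13577 + 18 = 13595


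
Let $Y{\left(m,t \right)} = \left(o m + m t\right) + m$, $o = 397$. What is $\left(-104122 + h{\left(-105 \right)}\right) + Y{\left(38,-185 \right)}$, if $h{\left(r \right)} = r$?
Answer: $-96133$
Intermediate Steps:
$Y{\left(m,t \right)} = 398 m + m t$ ($Y{\left(m,t \right)} = \left(397 m + m t\right) + m = 398 m + m t$)
$\left(-104122 + h{\left(-105 \right)}\right) + Y{\left(38,-185 \right)} = \left(-104122 - 105\right) + 38 \left(398 - 185\right) = -104227 + 38 \cdot 213 = -104227 + 8094 = -96133$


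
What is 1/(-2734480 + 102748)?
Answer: -1/2631732 ≈ -3.7998e-7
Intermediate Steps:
1/(-2734480 + 102748) = 1/(-2631732) = -1/2631732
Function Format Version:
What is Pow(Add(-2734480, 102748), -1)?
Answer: Rational(-1, 2631732) ≈ -3.7998e-7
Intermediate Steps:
Pow(Add(-2734480, 102748), -1) = Pow(-2631732, -1) = Rational(-1, 2631732)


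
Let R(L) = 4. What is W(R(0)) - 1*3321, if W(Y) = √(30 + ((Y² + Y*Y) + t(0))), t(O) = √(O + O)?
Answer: -3321 + √62 ≈ -3313.1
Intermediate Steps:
t(O) = √2*√O (t(O) = √(2*O) = √2*√O)
W(Y) = √(30 + 2*Y²) (W(Y) = √(30 + ((Y² + Y*Y) + √2*√0)) = √(30 + ((Y² + Y²) + √2*0)) = √(30 + (2*Y² + 0)) = √(30 + 2*Y²))
W(R(0)) - 1*3321 = √(30 + 2*4²) - 1*3321 = √(30 + 2*16) - 3321 = √(30 + 32) - 3321 = √62 - 3321 = -3321 + √62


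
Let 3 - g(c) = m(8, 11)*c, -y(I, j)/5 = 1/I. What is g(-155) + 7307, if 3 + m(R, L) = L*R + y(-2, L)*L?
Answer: 49495/2 ≈ 24748.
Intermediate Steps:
y(I, j) = -5/I
m(R, L) = -3 + 5*L/2 + L*R (m(R, L) = -3 + (L*R + (-5/(-2))*L) = -3 + (L*R + (-5*(-1/2))*L) = -3 + (L*R + 5*L/2) = -3 + (5*L/2 + L*R) = -3 + 5*L/2 + L*R)
g(c) = 3 - 225*c/2 (g(c) = 3 - (-3 + (5/2)*11 + 11*8)*c = 3 - (-3 + 55/2 + 88)*c = 3 - 225*c/2)
g(-155) + 7307 = (3 - 225/2*(-155)) + 7307 = (3 + 34875/2) + 7307 = 34881/2 + 7307 = 49495/2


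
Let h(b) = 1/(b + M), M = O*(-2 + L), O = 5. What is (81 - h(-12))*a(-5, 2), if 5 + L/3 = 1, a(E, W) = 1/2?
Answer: 6643/164 ≈ 40.506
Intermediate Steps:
a(E, W) = 1/2
L = -12 (L = -15 + 3*1 = -15 + 3 = -12)
M = -70 (M = 5*(-2 - 12) = 5*(-14) = -70)
h(b) = 1/(-70 + b) (h(b) = 1/(b - 70) = 1/(-70 + b))
(81 - h(-12))*a(-5, 2) = (81 - 1/(-70 - 12))*(1/2) = (81 - 1/(-82))*(1/2) = (81 - 1*(-1/82))*(1/2) = (81 + 1/82)*(1/2) = (6643/82)*(1/2) = 6643/164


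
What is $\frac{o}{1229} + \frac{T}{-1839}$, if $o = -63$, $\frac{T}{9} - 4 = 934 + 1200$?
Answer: $- \frac{7921425}{753377} \approx -10.515$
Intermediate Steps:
$T = 19242$ ($T = 36 + 9 \left(934 + 1200\right) = 36 + 9 \cdot 2134 = 36 + 19206 = 19242$)
$\frac{o}{1229} + \frac{T}{-1839} = - \frac{63}{1229} + \frac{19242}{-1839} = \left(-63\right) \frac{1}{1229} + 19242 \left(- \frac{1}{1839}\right) = - \frac{63}{1229} - \frac{6414}{613} = - \frac{7921425}{753377}$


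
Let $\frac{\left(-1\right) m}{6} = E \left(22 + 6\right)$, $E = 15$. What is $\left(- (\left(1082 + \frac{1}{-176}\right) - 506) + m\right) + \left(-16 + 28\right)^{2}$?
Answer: $- \frac{519551}{176} \approx -2952.0$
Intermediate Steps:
$m = -2520$ ($m = - 6 \cdot 15 \left(22 + 6\right) = - 6 \cdot 15 \cdot 28 = \left(-6\right) 420 = -2520$)
$\left(- (\left(1082 + \frac{1}{-176}\right) - 506) + m\right) + \left(-16 + 28\right)^{2} = \left(- (\left(1082 + \frac{1}{-176}\right) - 506) - 2520\right) + \left(-16 + 28\right)^{2} = \left(- (\left(1082 - \frac{1}{176}\right) - 506) - 2520\right) + 12^{2} = \left(- (\frac{190431}{176} - 506) - 2520\right) + 144 = \left(\left(-1\right) \frac{101375}{176} - 2520\right) + 144 = \left(- \frac{101375}{176} - 2520\right) + 144 = - \frac{544895}{176} + 144 = - \frac{519551}{176}$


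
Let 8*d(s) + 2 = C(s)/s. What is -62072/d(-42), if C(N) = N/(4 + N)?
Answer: 18869888/77 ≈ 2.4506e+5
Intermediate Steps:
d(s) = -¼ + 1/(8*(4 + s)) (d(s) = -¼ + ((s/(4 + s))/s)/8 = -¼ + 1/(8*(4 + s)))
-62072/d(-42) = -62072*8*(4 - 42)/(-7 - 2*(-42)) = -62072*(-304/(-7 + 84)) = -62072/((⅛)*(-1/38)*77) = -62072/(-77/304) = -62072*(-304/77) = 18869888/77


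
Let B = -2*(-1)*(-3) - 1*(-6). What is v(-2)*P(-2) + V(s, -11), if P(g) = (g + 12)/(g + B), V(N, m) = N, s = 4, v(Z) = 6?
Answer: -26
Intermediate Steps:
B = 0 (B = 2*(-3) + 6 = -6 + 6 = 0)
P(g) = (12 + g)/g (P(g) = (g + 12)/(g + 0) = (12 + g)/g)
v(-2)*P(-2) + V(s, -11) = 6*((12 - 2)/(-2)) + 4 = 6*(-½*10) + 4 = 6*(-5) + 4 = -30 + 4 = -26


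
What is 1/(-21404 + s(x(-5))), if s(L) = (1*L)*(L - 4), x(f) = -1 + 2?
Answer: -1/21407 ≈ -4.6714e-5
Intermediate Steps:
x(f) = 1
s(L) = L*(-4 + L)
1/(-21404 + s(x(-5))) = 1/(-21404 + 1*(-4 + 1)) = 1/(-21404 + 1*(-3)) = 1/(-21404 - 3) = 1/(-21407) = -1/21407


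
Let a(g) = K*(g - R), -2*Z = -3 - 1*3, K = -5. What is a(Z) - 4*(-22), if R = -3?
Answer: 58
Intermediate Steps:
Z = 3 (Z = -(-3 - 1*3)/2 = -(-3 - 3)/2 = -½*(-6) = 3)
a(g) = -15 - 5*g (a(g) = -5*(g - 1*(-3)) = -5*(g + 3) = -5*(3 + g) = -15 - 5*g)
a(Z) - 4*(-22) = (-15 - 5*3) - 4*(-22) = (-15 - 15) + 88 = -30 + 88 = 58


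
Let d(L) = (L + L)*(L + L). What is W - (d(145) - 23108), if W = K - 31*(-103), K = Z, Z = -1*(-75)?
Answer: -57724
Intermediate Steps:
d(L) = 4*L**2 (d(L) = (2*L)*(2*L) = 4*L**2)
Z = 75
K = 75
W = 3268 (W = 75 - 31*(-103) = 75 + 3193 = 3268)
W - (d(145) - 23108) = 3268 - (4*145**2 - 23108) = 3268 - (4*21025 - 23108) = 3268 - (84100 - 23108) = 3268 - 1*60992 = 3268 - 60992 = -57724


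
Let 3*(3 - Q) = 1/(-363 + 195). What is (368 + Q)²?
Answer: 34963390225/254016 ≈ 1.3764e+5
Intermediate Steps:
Q = 1513/504 (Q = 3 - 1/(3*(-363 + 195)) = 3 - ⅓/(-168) = 3 - ⅓*(-1/168) = 3 + 1/504 = 1513/504 ≈ 3.0020)
(368 + Q)² = (368 + 1513/504)² = (186985/504)² = 34963390225/254016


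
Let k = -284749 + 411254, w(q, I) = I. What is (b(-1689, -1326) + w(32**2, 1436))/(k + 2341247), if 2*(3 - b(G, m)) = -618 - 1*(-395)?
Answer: 443/705072 ≈ 0.00062830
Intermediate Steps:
b(G, m) = 229/2 (b(G, m) = 3 - (-618 - 1*(-395))/2 = 3 - (-618 + 395)/2 = 3 - 1/2*(-223) = 3 + 223/2 = 229/2)
k = 126505
(b(-1689, -1326) + w(32**2, 1436))/(k + 2341247) = (229/2 + 1436)/(126505 + 2341247) = (3101/2)/2467752 = (3101/2)*(1/2467752) = 443/705072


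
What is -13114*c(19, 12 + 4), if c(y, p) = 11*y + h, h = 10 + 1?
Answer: -2885080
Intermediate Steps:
h = 11
c(y, p) = 11 + 11*y (c(y, p) = 11*y + 11 = 11 + 11*y)
-13114*c(19, 12 + 4) = -13114*(11 + 11*19) = -13114*(11 + 209) = -13114*220 = -2885080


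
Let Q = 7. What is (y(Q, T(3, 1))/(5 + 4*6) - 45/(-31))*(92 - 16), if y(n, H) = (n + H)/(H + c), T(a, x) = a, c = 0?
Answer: 321100/2697 ≈ 119.06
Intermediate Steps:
y(n, H) = (H + n)/H (y(n, H) = (n + H)/(H + 0) = (H + n)/H)
(y(Q, T(3, 1))/(5 + 4*6) - 45/(-31))*(92 - 16) = (((3 + 7)/3)/(5 + 4*6) - 45/(-31))*(92 - 16) = (((1/3)*10)/(5 + 24) - 45*(-1/31))*76 = ((10/3)/29 + 45/31)*76 = ((10/3)*(1/29) + 45/31)*76 = (10/87 + 45/31)*76 = (4225/2697)*76 = 321100/2697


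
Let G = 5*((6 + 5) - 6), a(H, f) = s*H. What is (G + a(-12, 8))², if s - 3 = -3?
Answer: 625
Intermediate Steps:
s = 0 (s = 3 - 3 = 0)
a(H, f) = 0 (a(H, f) = 0*H = 0)
G = 25 (G = 5*(11 - 6) = 5*5 = 25)
(G + a(-12, 8))² = (25 + 0)² = 25² = 625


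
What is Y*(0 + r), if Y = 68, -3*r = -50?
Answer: 3400/3 ≈ 1133.3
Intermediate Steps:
r = 50/3 (r = -⅓*(-50) = 50/3 ≈ 16.667)
Y*(0 + r) = 68*(0 + 50/3) = 68*(50/3) = 3400/3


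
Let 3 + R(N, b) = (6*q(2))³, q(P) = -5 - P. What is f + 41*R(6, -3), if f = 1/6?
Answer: -18226385/6 ≈ -3.0377e+6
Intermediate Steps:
f = ⅙ ≈ 0.16667
R(N, b) = -74091 (R(N, b) = -3 + (6*(-5 - 1*2))³ = -3 + (6*(-5 - 2))³ = -3 + (6*(-7))³ = -3 + (-42)³ = -3 - 74088 = -74091)
f + 41*R(6, -3) = ⅙ + 41*(-74091) = ⅙ - 3037731 = -18226385/6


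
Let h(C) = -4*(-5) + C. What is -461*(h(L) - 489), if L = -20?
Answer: 225429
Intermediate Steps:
h(C) = 20 + C
-461*(h(L) - 489) = -461*((20 - 20) - 489) = -461*(0 - 489) = -461*(-489) = 225429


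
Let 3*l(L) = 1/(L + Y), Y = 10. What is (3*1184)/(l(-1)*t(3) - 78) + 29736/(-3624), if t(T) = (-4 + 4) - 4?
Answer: -8547897/159305 ≈ -53.657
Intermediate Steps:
l(L) = 1/(3*(10 + L)) (l(L) = 1/(3*(L + 10)) = 1/(3*(10 + L)))
t(T) = -4 (t(T) = 0 - 4 = -4)
(3*1184)/(l(-1)*t(3) - 78) + 29736/(-3624) = (3*1184)/((1/(3*(10 - 1)))*(-4) - 78) + 29736/(-3624) = 3552/(((⅓)/9)*(-4) - 78) + 29736*(-1/3624) = 3552/(((⅓)*(⅑))*(-4) - 78) - 1239/151 = 3552/((1/27)*(-4) - 78) - 1239/151 = 3552/(-4/27 - 78) - 1239/151 = 3552/(-2110/27) - 1239/151 = 3552*(-27/2110) - 1239/151 = -47952/1055 - 1239/151 = -8547897/159305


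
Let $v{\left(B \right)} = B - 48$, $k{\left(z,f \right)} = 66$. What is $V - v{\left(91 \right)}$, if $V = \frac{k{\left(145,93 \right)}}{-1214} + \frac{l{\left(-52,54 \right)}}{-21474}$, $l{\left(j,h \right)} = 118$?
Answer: $- \frac{280636571}{6517359} \approx -43.06$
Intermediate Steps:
$v{\left(B \right)} = -48 + B$
$V = - \frac{390134}{6517359}$ ($V = \frac{66}{-1214} + \frac{118}{-21474} = 66 \left(- \frac{1}{1214}\right) + 118 \left(- \frac{1}{21474}\right) = - \frac{33}{607} - \frac{59}{10737} = - \frac{390134}{6517359} \approx -0.059861$)
$V - v{\left(91 \right)} = - \frac{390134}{6517359} - \left(-48 + 91\right) = - \frac{390134}{6517359} - 43 = - \frac{280636571}{6517359}$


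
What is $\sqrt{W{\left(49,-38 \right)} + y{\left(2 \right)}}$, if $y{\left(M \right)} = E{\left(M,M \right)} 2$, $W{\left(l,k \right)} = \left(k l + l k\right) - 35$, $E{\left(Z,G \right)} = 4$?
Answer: $11 i \sqrt{31} \approx 61.245 i$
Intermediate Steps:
$W{\left(l,k \right)} = -35 + 2 k l$ ($W{\left(l,k \right)} = \left(k l + k l\right) - 35 = 2 k l - 35 = -35 + 2 k l$)
$y{\left(M \right)} = 8$ ($y{\left(M \right)} = 4 \cdot 2 = 8$)
$\sqrt{W{\left(49,-38 \right)} + y{\left(2 \right)}} = \sqrt{\left(-35 + 2 \left(-38\right) 49\right) + 8} = \sqrt{\left(-35 - 3724\right) + 8} = \sqrt{-3759 + 8} = \sqrt{-3751} = 11 i \sqrt{31}$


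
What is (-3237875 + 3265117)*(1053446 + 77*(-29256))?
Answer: -32670404372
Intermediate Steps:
(-3237875 + 3265117)*(1053446 + 77*(-29256)) = 27242*(1053446 - 2252712) = 27242*(-1199266) = -32670404372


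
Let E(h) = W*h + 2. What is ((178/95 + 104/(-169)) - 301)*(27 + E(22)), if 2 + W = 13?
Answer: -100319051/1235 ≈ -81230.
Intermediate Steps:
W = 11 (W = -2 + 13 = 11)
E(h) = 2 + 11*h (E(h) = 11*h + 2 = 2 + 11*h)
((178/95 + 104/(-169)) - 301)*(27 + E(22)) = ((178/95 + 104/(-169)) - 301)*(27 + (2 + 11*22)) = ((178*(1/95) + 104*(-1/169)) - 301)*(27 + (2 + 242)) = ((178/95 - 8/13) - 301)*(27 + 244) = (1554/1235 - 301)*271 = -370181/1235*271 = -100319051/1235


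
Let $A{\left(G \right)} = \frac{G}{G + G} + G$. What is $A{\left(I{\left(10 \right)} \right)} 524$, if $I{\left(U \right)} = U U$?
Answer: $52662$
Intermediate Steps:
$I{\left(U \right)} = U^{2}$
$A{\left(G \right)} = \frac{1}{2} + G$ ($A{\left(G \right)} = \frac{G}{2 G} + G = G \frac{1}{2 G} + G = \frac{1}{2} + G$)
$A{\left(I{\left(10 \right)} \right)} 524 = \left(\frac{1}{2} + 10^{2}\right) 524 = \left(\frac{1}{2} + 100\right) 524 = \frac{201}{2} \cdot 524 = 52662$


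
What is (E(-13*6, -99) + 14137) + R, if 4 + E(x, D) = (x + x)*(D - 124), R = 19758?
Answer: 68679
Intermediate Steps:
E(x, D) = -4 + 2*x*(-124 + D) (E(x, D) = -4 + (x + x)*(D - 124) = -4 + (2*x)*(-124 + D) = -4 + 2*x*(-124 + D))
(E(-13*6, -99) + 14137) + R = ((-4 - (-3224)*6 + 2*(-99)*(-13*6)) + 14137) + 19758 = ((-4 - 248*(-78) + 2*(-99)*(-78)) + 14137) + 19758 = ((-4 + 19344 + 15444) + 14137) + 19758 = (34784 + 14137) + 19758 = 48921 + 19758 = 68679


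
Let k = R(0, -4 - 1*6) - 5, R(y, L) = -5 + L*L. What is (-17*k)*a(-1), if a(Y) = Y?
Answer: 1530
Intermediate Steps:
R(y, L) = -5 + L²
k = 90 (k = (-5 + (-4 - 1*6)²) - 5 = (-5 + (-4 - 6)²) - 5 = (-5 + (-10)²) - 5 = (-5 + 100) - 5 = 95 - 5 = 90)
(-17*k)*a(-1) = -17*90*(-1) = -1530*(-1) = 1530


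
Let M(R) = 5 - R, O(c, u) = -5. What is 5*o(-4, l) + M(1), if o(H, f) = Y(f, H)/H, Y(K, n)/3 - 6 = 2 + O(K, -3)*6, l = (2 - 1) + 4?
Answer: 173/2 ≈ 86.500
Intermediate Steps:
l = 5 (l = 1 + 4 = 5)
Y(K, n) = -66 (Y(K, n) = 18 + 3*(2 - 5*6) = 18 + 3*(2 - 30) = 18 + 3*(-28) = 18 - 84 = -66)
o(H, f) = -66/H
5*o(-4, l) + M(1) = 5*(-66/(-4)) + (5 - 1*1) = 5*(-66*(-¼)) + (5 - 1) = 5*(33/2) + 4 = 165/2 + 4 = 173/2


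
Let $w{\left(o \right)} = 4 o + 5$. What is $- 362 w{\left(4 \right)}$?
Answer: $-7602$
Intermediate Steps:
$w{\left(o \right)} = 5 + 4 o$
$- 362 w{\left(4 \right)} = - 362 \left(5 + 4 \cdot 4\right) = - 362 \left(5 + 16\right) = \left(-362\right) 21 = -7602$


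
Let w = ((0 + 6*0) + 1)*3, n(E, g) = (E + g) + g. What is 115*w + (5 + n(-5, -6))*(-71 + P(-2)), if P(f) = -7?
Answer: 1281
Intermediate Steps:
n(E, g) = E + 2*g
w = 3 (w = ((0 + 0) + 1)*3 = (0 + 1)*3 = 1*3 = 3)
115*w + (5 + n(-5, -6))*(-71 + P(-2)) = 115*3 + (5 + (-5 + 2*(-6)))*(-71 - 7) = 345 + (5 + (-5 - 12))*(-78) = 345 + (5 - 17)*(-78) = 345 - 12*(-78) = 345 + 936 = 1281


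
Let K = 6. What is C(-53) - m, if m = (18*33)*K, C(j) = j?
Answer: -3617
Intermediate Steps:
m = 3564 (m = (18*33)*6 = 594*6 = 3564)
C(-53) - m = -53 - 1*3564 = -53 - 3564 = -3617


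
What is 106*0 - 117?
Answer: -117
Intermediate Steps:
106*0 - 117 = 0 - 117 = -117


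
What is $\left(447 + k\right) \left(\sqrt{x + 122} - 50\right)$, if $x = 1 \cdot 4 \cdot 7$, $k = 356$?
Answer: $-40150 + 4015 \sqrt{6} \approx -30315.0$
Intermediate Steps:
$x = 28$ ($x = 4 \cdot 7 = 28$)
$\left(447 + k\right) \left(\sqrt{x + 122} - 50\right) = \left(447 + 356\right) \left(\sqrt{28 + 122} - 50\right) = 803 \left(\sqrt{150} - 50\right) = 803 \left(5 \sqrt{6} - 50\right) = 803 \left(-50 + 5 \sqrt{6}\right) = -40150 + 4015 \sqrt{6}$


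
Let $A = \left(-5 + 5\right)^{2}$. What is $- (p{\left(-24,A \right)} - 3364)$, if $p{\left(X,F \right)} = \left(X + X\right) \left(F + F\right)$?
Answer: $3364$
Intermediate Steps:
$A = 0$ ($A = 0^{2} = 0$)
$p{\left(X,F \right)} = 4 F X$ ($p{\left(X,F \right)} = 2 X 2 F = 4 F X$)
$- (p{\left(-24,A \right)} - 3364) = - (4 \cdot 0 \left(-24\right) - 3364) = - (0 - 3364) = \left(-1\right) \left(-3364\right) = 3364$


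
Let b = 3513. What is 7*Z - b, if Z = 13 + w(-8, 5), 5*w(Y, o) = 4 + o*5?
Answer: -16907/5 ≈ -3381.4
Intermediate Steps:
w(Y, o) = ⅘ + o (w(Y, o) = (4 + o*5)/5 = (4 + 5*o)/5 = ⅘ + o)
Z = 94/5 (Z = 13 + (⅘ + 5) = 13 + 29/5 = 94/5 ≈ 18.800)
7*Z - b = 7*(94/5) - 1*3513 = 658/5 - 3513 = -16907/5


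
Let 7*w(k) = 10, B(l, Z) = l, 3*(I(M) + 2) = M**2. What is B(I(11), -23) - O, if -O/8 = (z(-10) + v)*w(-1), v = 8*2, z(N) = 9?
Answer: 6805/21 ≈ 324.05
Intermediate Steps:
I(M) = -2 + M**2/3
w(k) = 10/7 (w(k) = (1/7)*10 = 10/7)
v = 16
O = -2000/7 (O = -8*(9 + 16)*10/7 = -200*10/7 = -8*250/7 = -2000/7 ≈ -285.71)
B(I(11), -23) - O = (-2 + (1/3)*11**2) - 1*(-2000/7) = (-2 + (1/3)*121) + 2000/7 = (-2 + 121/3) + 2000/7 = 115/3 + 2000/7 = 6805/21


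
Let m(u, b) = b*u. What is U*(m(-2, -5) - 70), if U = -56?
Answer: 3360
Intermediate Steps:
U*(m(-2, -5) - 70) = -56*(-5*(-2) - 70) = -56*(10 - 70) = -56*(-60) = 3360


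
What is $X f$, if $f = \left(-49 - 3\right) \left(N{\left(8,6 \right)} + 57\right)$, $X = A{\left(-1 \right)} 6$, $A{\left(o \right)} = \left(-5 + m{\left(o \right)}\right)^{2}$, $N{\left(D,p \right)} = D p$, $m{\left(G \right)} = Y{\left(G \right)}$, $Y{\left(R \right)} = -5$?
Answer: $-3276000$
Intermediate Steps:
$m{\left(G \right)} = -5$
$A{\left(o \right)} = 100$ ($A{\left(o \right)} = \left(-5 - 5\right)^{2} = \left(-10\right)^{2} = 100$)
$X = 600$ ($X = 100 \cdot 6 = 600$)
$f = -5460$ ($f = \left(-49 - 3\right) \left(8 \cdot 6 + 57\right) = - 52 \left(48 + 57\right) = \left(-52\right) 105 = -5460$)
$X f = 600 \left(-5460\right) = -3276000$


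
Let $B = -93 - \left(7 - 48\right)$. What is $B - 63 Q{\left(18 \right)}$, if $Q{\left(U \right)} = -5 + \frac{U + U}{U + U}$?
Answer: $200$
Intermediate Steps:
$Q{\left(U \right)} = -4$ ($Q{\left(U \right)} = -5 + \frac{2 U}{2 U} = -5 + 2 U \frac{1}{2 U} = -5 + 1 = -4$)
$B = -52$ ($B = -93 - \left(7 - 48\right) = -93 - -41 = -93 + 41 = -52$)
$B - 63 Q{\left(18 \right)} = -52 - -252 = -52 + 252 = 200$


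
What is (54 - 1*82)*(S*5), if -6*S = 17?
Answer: 1190/3 ≈ 396.67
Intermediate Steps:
S = -17/6 (S = -⅙*17 = -17/6 ≈ -2.8333)
(54 - 1*82)*(S*5) = (54 - 1*82)*(-17/6*5) = (54 - 82)*(-85/6) = -28*(-85/6) = 1190/3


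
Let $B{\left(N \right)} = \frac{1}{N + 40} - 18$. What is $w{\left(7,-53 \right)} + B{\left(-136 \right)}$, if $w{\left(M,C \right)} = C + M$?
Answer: $- \frac{6145}{96} \approx -64.01$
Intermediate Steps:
$B{\left(N \right)} = -18 + \frac{1}{40 + N}$ ($B{\left(N \right)} = \frac{1}{40 + N} - 18 = -18 + \frac{1}{40 + N}$)
$w{\left(7,-53 \right)} + B{\left(-136 \right)} = \left(-53 + 7\right) + \frac{-719 - -2448}{40 - 136} = -46 + \frac{-719 + 2448}{-96} = -46 - \frac{1729}{96} = - \frac{6145}{96}$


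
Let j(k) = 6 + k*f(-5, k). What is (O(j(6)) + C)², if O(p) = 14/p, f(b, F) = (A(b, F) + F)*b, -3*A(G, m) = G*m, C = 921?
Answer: 47641792900/56169 ≈ 8.4819e+5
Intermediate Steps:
A(G, m) = -G*m/3
f(b, F) = b*(F - F*b/3) (f(b, F) = (-b*F/3 + F)*b = (-F*b/3 + F)*b = (F - F*b/3)*b = b*(F - F*b/3))
j(k) = 6 - 40*k²/3 (j(k) = 6 + k*((⅓)*k*(-5)*(3 - 1*(-5))) = 6 + k*((⅓)*k*(-5)*(3 + 5)) = 6 + k*((⅓)*k*(-5)*8) = 6 + k*(-40*k/3) = 6 - 40*k²/3)
(O(j(6)) + C)² = (14/(6 - 40/3*6²) + 921)² = (14/(6 - 40/3*36) + 921)² = (14/(6 - 480) + 921)² = (14/(-474) + 921)² = (14*(-1/474) + 921)² = (-7/237 + 921)² = (218270/237)² = 47641792900/56169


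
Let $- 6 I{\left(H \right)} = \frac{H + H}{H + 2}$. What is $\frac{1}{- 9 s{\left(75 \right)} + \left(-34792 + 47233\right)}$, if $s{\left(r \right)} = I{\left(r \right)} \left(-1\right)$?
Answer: $\frac{77}{957732} \approx 8.0398 \cdot 10^{-5}$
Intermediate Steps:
$I{\left(H \right)} = - \frac{H}{3 \left(2 + H\right)}$ ($I{\left(H \right)} = - \frac{\left(H + H\right) \frac{1}{H + 2}}{6} = - \frac{2 H \frac{1}{2 + H}}{6} = - \frac{H}{3 \left(2 + H\right)}$)
$s{\left(r \right)} = \frac{r}{6 + 3 r}$ ($s{\left(r \right)} = - \frac{r}{6 + 3 r} \left(-1\right) = \frac{r}{6 + 3 r}$)
$\frac{1}{- 9 s{\left(75 \right)} + \left(-34792 + 47233\right)} = \frac{1}{- 9 \cdot \frac{1}{3} \cdot 75 \frac{1}{2 + 75} + \left(-34792 + 47233\right)} = \frac{1}{- 9 \cdot \frac{1}{3} \cdot 75 \cdot \frac{1}{77} + 12441} = \frac{1}{\left(-9\right) \frac{25}{77} + 12441} = \frac{1}{- \frac{225}{77} + 12441} = \frac{1}{\frac{957732}{77}} = \frac{77}{957732}$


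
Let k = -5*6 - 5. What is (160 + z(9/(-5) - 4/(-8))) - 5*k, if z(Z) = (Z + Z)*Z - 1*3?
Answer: 16769/50 ≈ 335.38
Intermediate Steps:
k = -35 (k = -30 - 5 = -35)
z(Z) = -3 + 2*Z² (z(Z) = (2*Z)*Z - 3 = 2*Z² - 3 = -3 + 2*Z²)
(160 + z(9/(-5) - 4/(-8))) - 5*k = (160 + (-3 + 2*(9/(-5) - 4/(-8))²)) - 5*(-35) = (160 + (-3 + 2*(9*(-⅕) - 4*(-⅛))²)) + 175 = (160 + (-3 + 2*(-9/5 + ½)²)) + 175 = (160 + (-3 + 2*(-13/10)²)) + 175 = (160 + (-3 + 2*(169/100))) + 175 = (160 + (-3 + 169/50)) + 175 = (160 + 19/50) + 175 = 8019/50 + 175 = 16769/50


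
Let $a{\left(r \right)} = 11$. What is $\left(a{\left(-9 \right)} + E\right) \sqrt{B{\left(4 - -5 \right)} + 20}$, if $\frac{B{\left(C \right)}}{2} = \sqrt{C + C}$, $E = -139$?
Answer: $- 128 \sqrt{20 + 6 \sqrt{2}} \approx -683.16$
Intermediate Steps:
$B{\left(C \right)} = 2 \sqrt{2} \sqrt{C}$ ($B{\left(C \right)} = 2 \sqrt{C + C} = 2 \sqrt{2 C} = 2 \sqrt{2} \sqrt{C}$)
$\left(a{\left(-9 \right)} + E\right) \sqrt{B{\left(4 - -5 \right)} + 20} = \left(11 - 139\right) \sqrt{2 \sqrt{2} \sqrt{4 - -5} + 20} = - 128 \sqrt{2 \sqrt{2} \sqrt{4 + 5} + 20} = - 128 \sqrt{2 \sqrt{2} \sqrt{9} + 20} = - 128 \sqrt{2 \sqrt{2} \cdot 3 + 20} = - 128 \sqrt{6 \sqrt{2} + 20} = - 128 \sqrt{20 + 6 \sqrt{2}}$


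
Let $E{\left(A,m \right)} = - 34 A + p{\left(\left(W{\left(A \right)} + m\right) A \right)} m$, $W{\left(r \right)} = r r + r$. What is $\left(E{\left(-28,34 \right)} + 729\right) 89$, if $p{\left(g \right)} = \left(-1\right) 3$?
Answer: $140531$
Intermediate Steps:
$W{\left(r \right)} = r + r^{2}$ ($W{\left(r \right)} = r^{2} + r = r + r^{2}$)
$p{\left(g \right)} = -3$
$E{\left(A,m \right)} = - 34 A - 3 m$
$\left(E{\left(-28,34 \right)} + 729\right) 89 = \left(\left(\left(-34\right) \left(-28\right) - 102\right) + 729\right) 89 = \left(\left(952 - 102\right) + 729\right) 89 = \left(850 + 729\right) 89 = 1579 \cdot 89 = 140531$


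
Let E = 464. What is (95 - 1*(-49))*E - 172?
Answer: 66644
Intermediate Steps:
(95 - 1*(-49))*E - 172 = (95 - 1*(-49))*464 - 172 = (95 + 49)*464 - 172 = 144*464 - 172 = 66816 - 172 = 66644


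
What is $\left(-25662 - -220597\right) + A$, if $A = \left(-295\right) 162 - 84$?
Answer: $147061$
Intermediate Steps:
$A = -47874$ ($A = -47790 - 84 = -47874$)
$\left(-25662 - -220597\right) + A = \left(-25662 - -220597\right) - 47874 = \left(-25662 + 220597\right) - 47874 = 194935 - 47874 = 147061$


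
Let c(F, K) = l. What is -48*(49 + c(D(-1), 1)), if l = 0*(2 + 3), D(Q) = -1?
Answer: -2352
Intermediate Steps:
l = 0 (l = 0*5 = 0)
c(F, K) = 0
-48*(49 + c(D(-1), 1)) = -48*(49 + 0) = -48*49 = -2352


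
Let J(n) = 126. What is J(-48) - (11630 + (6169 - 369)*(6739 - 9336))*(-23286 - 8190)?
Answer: -473744331594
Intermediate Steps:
J(-48) - (11630 + (6169 - 369)*(6739 - 9336))*(-23286 - 8190) = 126 - (11630 + (6169 - 369)*(6739 - 9336))*(-23286 - 8190) = 126 - (11630 + 5800*(-2597))*(-31476) = 126 - (11630 - 15062600)*(-31476) = 126 - (-15050970)*(-31476) = 126 - 1*473744331720 = 126 - 473744331720 = -473744331594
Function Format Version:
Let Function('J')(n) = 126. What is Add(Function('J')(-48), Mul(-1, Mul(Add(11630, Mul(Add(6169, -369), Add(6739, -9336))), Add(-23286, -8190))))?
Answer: -473744331594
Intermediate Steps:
Add(Function('J')(-48), Mul(-1, Mul(Add(11630, Mul(Add(6169, -369), Add(6739, -9336))), Add(-23286, -8190)))) = Add(126, Mul(-1, Mul(Add(11630, Mul(Add(6169, -369), Add(6739, -9336))), Add(-23286, -8190)))) = Add(126, Mul(-1, Mul(Add(11630, Mul(5800, -2597)), -31476))) = Add(126, Mul(-1, Mul(Add(11630, -15062600), -31476))) = Add(126, Mul(-1, Mul(-15050970, -31476))) = Add(126, Mul(-1, 473744331720)) = Add(126, -473744331720) = -473744331594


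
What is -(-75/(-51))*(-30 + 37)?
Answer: -175/17 ≈ -10.294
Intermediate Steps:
-(-75/(-51))*(-30 + 37) = -(-75*(-1/51))*7 = -25*7/17 = -1*175/17 = -175/17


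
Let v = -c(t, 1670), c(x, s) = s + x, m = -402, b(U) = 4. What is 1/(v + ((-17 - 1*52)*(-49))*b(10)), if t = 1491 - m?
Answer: 1/9961 ≈ 0.00010039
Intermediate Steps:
t = 1893 (t = 1491 - 1*(-402) = 1491 + 402 = 1893)
v = -3563 (v = -(1670 + 1893) = -1*3563 = -3563)
1/(v + ((-17 - 1*52)*(-49))*b(10)) = 1/(-3563 + ((-17 - 1*52)*(-49))*4) = 1/(-3563 + ((-17 - 52)*(-49))*4) = 1/(-3563 - 69*(-49)*4) = 1/(-3563 + 3381*4) = 1/(-3563 + 13524) = 1/9961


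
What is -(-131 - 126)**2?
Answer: -66049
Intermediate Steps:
-(-131 - 126)**2 = -1*(-257)**2 = -1*66049 = -66049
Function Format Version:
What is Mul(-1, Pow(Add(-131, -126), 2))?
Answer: -66049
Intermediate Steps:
Mul(-1, Pow(Add(-131, -126), 2)) = Mul(-1, Pow(-257, 2)) = Mul(-1, 66049) = -66049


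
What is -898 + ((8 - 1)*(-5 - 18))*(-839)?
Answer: 134181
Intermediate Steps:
-898 + ((8 - 1)*(-5 - 18))*(-839) = -898 + (7*(-23))*(-839) = -898 - 161*(-839) = -898 + 135079 = 134181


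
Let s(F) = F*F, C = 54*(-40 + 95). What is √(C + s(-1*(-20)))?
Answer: √3370 ≈ 58.052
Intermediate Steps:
C = 2970 (C = 54*55 = 2970)
s(F) = F²
√(C + s(-1*(-20))) = √(2970 + (-1*(-20))²) = √(2970 + 20²) = √(2970 + 400) = √3370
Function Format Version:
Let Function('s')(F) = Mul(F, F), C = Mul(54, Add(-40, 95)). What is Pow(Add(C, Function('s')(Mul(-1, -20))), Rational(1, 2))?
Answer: Pow(3370, Rational(1, 2)) ≈ 58.052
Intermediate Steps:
C = 2970 (C = Mul(54, 55) = 2970)
Function('s')(F) = Pow(F, 2)
Pow(Add(C, Function('s')(Mul(-1, -20))), Rational(1, 2)) = Pow(Add(2970, Pow(Mul(-1, -20), 2)), Rational(1, 2)) = Pow(Add(2970, Pow(20, 2)), Rational(1, 2)) = Pow(Add(2970, 400), Rational(1, 2)) = Pow(3370, Rational(1, 2))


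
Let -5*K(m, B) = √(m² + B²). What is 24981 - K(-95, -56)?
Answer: 24981 + √12161/5 ≈ 25003.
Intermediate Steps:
K(m, B) = -√(B² + m²)/5 (K(m, B) = -√(m² + B²)/5 = -√(B² + m²)/5)
24981 - K(-95, -56) = 24981 - (-1)*√((-56)² + (-95)²)/5 = 24981 - (-1)*√(3136 + 9025)/5 = 24981 - (-1)*√12161/5 = 24981 + √12161/5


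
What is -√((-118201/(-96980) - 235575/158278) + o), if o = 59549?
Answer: -√876915994964672115813295/3837450110 ≈ -244.03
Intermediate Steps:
-√((-118201/(-96980) - 235575/158278) + o) = -√((-118201/(-96980) - 235575/158278) + 59549) = -√((-118201*(-1/96980) - 235575*1/158278) + 59549) = -√((118201/96980 - 235575/158278) + 59549) = -√(-2068722811/7674900220 + 59549) = -√(457030564477969/7674900220) = -√876915994964672115813295/3837450110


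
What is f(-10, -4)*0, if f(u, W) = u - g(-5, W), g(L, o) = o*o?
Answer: 0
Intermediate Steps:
g(L, o) = o²
f(u, W) = u - W²
f(-10, -4)*0 = (-10 - 1*(-4)²)*0 = (-10 - 1*16)*0 = (-10 - 16)*0 = -26*0 = 0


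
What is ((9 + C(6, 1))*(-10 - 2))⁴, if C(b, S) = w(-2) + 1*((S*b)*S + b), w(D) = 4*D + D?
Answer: 303595776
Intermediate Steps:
w(D) = 5*D
C(b, S) = -10 + b + b*S² (C(b, S) = 5*(-2) + 1*((S*b)*S + b) = -10 + 1*(b*S² + b) = -10 + 1*(b + b*S²) = -10 + (b + b*S²) = -10 + b + b*S²)
((9 + C(6, 1))*(-10 - 2))⁴ = ((9 + (-10 + 6 + 6*1²))*(-10 - 2))⁴ = ((9 + (-10 + 6 + 6*1))*(-12))⁴ = ((9 + (-10 + 6 + 6))*(-12))⁴ = ((9 + 2)*(-12))⁴ = (11*(-12))⁴ = (-132)⁴ = 303595776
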